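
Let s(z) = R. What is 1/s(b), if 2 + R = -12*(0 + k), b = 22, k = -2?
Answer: 1/22 ≈ 0.045455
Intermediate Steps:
R = 22 (R = -2 - 12*(0 - 2) = -2 - 12*(-2) = -2 - 3*(-8) = -2 + 24 = 22)
s(z) = 22
1/s(b) = 1/22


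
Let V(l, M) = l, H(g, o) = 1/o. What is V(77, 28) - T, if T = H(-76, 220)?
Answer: 16939/220 ≈ 76.995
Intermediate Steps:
T = 1/220 ≈ 0.0045455
V(77, 28) - T = 77 - 1*1/220 = 77 - 1/220 = 16939/220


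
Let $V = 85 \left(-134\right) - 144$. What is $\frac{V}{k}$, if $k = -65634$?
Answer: $\frac{5767}{32817} \approx 0.17573$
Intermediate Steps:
$V = -11534$ ($V = -11390 - 144 = -11534$)
$\frac{V}{k} = - \frac{11534}{-65634} = \left(-11534\right) \left(- \frac{1}{65634}\right) = \frac{5767}{32817}$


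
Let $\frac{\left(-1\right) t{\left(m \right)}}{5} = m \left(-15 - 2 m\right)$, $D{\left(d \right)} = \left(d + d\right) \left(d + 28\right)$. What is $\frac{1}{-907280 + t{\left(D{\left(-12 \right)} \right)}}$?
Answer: $\frac{1}{538480} \approx 1.8571 \cdot 10^{-6}$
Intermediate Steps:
$D{\left(d \right)} = 2 d \left(28 + d\right)$
$t{\left(m \right)} = - 5 m \left(-15 - 2 m\right)$
$\frac{1}{-907280 + t{\left(D{\left(-12 \right)} \right)}} = \frac{1}{-907280 + 5 \cdot 2 \left(-12\right) \left(28 - 12\right) \left(15 + 2 \cdot 2 \left(-12\right) \left(28 - 12\right)\right)} = \frac{1}{-907280 + 5 \cdot 2 \left(-12\right) 16 \left(15 + 2 \cdot 2 \left(-12\right) 16\right)} = \frac{1}{-907280 + 5 \left(-384\right) \left(15 + 2 \left(-384\right)\right)} = \frac{1}{-907280 + 5 \left(-384\right) \left(15 - 768\right)} = \frac{1}{-907280 + 5 \left(-384\right) \left(-753\right)} = \frac{1}{-907280 + 1445760} = \frac{1}{538480}$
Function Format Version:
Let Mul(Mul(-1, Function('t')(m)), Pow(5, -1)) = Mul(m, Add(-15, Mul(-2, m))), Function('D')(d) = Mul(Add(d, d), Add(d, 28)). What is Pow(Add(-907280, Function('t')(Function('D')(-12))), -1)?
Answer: Rational(1, 538480) ≈ 1.8571e-6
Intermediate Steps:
Function('D')(d) = Mul(2, d, Add(28, d)) (Function('D')(d) = Mul(Mul(2, d), Add(28, d)) = Mul(2, d, Add(28, d)))
Function('t')(m) = Mul(-5, m, Add(-15, Mul(-2, m))) (Function('t')(m) = Mul(-5, Mul(m, Add(-15, Mul(-2, m)))) = Mul(-5, m, Add(-15, Mul(-2, m))))
Pow(Add(-907280, Function('t')(Function('D')(-12))), -1) = Pow(Add(-907280, Mul(5, Mul(2, -12, Add(28, -12)), Add(15, Mul(2, Mul(2, -12, Add(28, -12)))))), -1) = Pow(Add(-907280, Mul(5, Mul(2, -12, 16), Add(15, Mul(2, Mul(2, -12, 16))))), -1) = Pow(Add(-907280, Mul(5, -384, Add(15, Mul(2, -384)))), -1) = Pow(Add(-907280, Mul(5, -384, Add(15, -768))), -1) = Pow(Add(-907280, Mul(5, -384, -753)), -1) = Pow(Add(-907280, 1445760), -1) = Pow(538480, -1) = Rational(1, 538480)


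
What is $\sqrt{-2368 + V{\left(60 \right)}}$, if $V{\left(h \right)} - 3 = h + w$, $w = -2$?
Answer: $i \sqrt{2307} \approx 48.031 i$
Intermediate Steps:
$V{\left(h \right)} = 1 + h$ ($V{\left(h \right)} = 3 + \left(h - 2\right) = 3 + \left(-2 + h\right) = 1 + h$)
$\sqrt{-2368 + V{\left(60 \right)}} = \sqrt{-2368 + \left(1 + 60\right)} = \sqrt{-2368 + 61} = \sqrt{-2307} = i \sqrt{2307}$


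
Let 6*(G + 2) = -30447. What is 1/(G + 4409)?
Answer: -2/1335 ≈ -0.0014981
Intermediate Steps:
G = -10153/2 (G = -2 + (⅙)*(-30447) = -2 - 10149/2 = -10153/2 ≈ -5076.5)
1/(G + 4409) = 1/(-10153/2 + 4409) = 1/(-1335/2) = -2/1335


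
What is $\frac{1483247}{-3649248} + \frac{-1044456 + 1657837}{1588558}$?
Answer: $- \frac{58922250169}{2898521052192} \approx -0.020328$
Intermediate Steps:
$\frac{1483247}{-3649248} + \frac{-1044456 + 1657837}{1588558} = 1483247 \left(- \frac{1}{3649248}\right) + 613381 \cdot \frac{1}{1588558} = - \frac{1483247}{3649248} + \frac{613381}{1588558} = - \frac{58922250169}{2898521052192}$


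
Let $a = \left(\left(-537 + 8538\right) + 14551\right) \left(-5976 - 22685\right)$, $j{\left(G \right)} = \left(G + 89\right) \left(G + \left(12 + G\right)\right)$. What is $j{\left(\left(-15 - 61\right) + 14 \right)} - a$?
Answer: $646359848$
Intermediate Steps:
$j{\left(G \right)} = \left(12 + 2 G\right) \left(89 + G\right)$ ($j{\left(G \right)} = \left(89 + G\right) \left(12 + 2 G\right) = \left(12 + 2 G\right) \left(89 + G\right)$)
$a = -646362872$ ($a = \left(8001 + 14551\right) \left(-28661\right) = 22552 \left(-28661\right) = -646362872$)
$j{\left(\left(-15 - 61\right) + 14 \right)} - a = \left(1068 + 2 \left(\left(-15 - 61\right) + 14\right)^{2} + 190 \left(\left(-15 - 61\right) + 14\right)\right) - -646362872 = \left(1068 + 2 \left(-76 + 14\right)^{2} + 190 \left(-76 + 14\right)\right) + 646362872 = \left(1068 + 2 \left(-62\right)^{2} + 190 \left(-62\right)\right) + 646362872 = \left(1068 + 2 \cdot 3844 - 11780\right) + 646362872 = \left(1068 + 7688 - 11780\right) + 646362872 = -3024 + 646362872 = 646359848$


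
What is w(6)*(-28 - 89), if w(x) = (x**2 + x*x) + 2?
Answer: -8658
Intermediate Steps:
w(x) = 2 + 2*x**2 (w(x) = (x**2 + x**2) + 2 = 2*x**2 + 2 = 2 + 2*x**2)
w(6)*(-28 - 89) = (2 + 2*6**2)*(-28 - 89) = (2 + 2*36)*(-117) = (2 + 72)*(-117) = 74*(-117) = -8658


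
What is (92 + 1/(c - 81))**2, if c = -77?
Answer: 211266225/24964 ≈ 8462.8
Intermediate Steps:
(92 + 1/(c - 81))**2 = (92 + 1/(-77 - 81))**2 = (92 + 1/(-158))**2 = (92 - 1/158)**2 = (14535/158)**2 = 211266225/24964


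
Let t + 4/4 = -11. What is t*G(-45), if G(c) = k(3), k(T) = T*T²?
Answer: -324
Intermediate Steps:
t = -12 (t = -1 - 11 = -12)
k(T) = T³
G(c) = 27 (G(c) = 3³ = 27)
t*G(-45) = -12*27 = -324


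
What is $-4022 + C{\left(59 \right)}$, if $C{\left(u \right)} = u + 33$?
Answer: $-3930$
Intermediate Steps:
$C{\left(u \right)} = 33 + u$
$-4022 + C{\left(59 \right)} = -4022 + \left(33 + 59\right) = -4022 + 92 = -3930$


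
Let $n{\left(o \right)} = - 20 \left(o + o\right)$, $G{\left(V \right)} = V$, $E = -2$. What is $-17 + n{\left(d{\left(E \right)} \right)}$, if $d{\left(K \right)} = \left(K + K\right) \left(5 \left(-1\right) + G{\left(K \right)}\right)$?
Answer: $-1137$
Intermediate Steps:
$d{\left(K \right)} = 2 K \left(-5 + K\right)$ ($d{\left(K \right)} = \left(K + K\right) \left(5 \left(-1\right) + K\right) = 2 K \left(-5 + K\right)$)
$n{\left(o \right)} = - 40 o$ ($n{\left(o \right)} = - 20 \cdot 2 o = - 40 o$)
$-17 + n{\left(d{\left(E \right)} \right)} = -17 - 40 \cdot 2 \left(-2\right) \left(-5 - 2\right) = -17 - 40 \cdot 2 \left(-2\right) \left(-7\right) = -17 - 1120 = -1137$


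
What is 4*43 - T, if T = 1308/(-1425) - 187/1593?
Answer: 130931473/756675 ≈ 173.04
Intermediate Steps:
T = -783373/756675 (T = 1308*(-1/1425) - 187*1/1593 = -436/475 - 187/1593 = -783373/756675 ≈ -1.0353)
4*43 - T = 4*43 - 1*(-783373/756675) = 172 + 783373/756675 = 130931473/756675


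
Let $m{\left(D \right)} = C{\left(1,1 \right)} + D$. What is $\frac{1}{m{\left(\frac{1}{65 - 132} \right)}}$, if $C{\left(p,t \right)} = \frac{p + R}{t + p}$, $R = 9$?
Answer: $\frac{67}{334} \approx 0.2006$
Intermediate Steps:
$C{\left(p,t \right)} = \frac{9 + p}{p + t}$ ($C{\left(p,t \right)} = \frac{p + 9}{t + p} = \frac{9 + p}{p + t}$)
$m{\left(D \right)} = 5 + D$ ($m{\left(D \right)} = \frac{9 + 1}{1 + 1} + D = \frac{1}{2} \cdot 10 + D = 5 + D$)
$\frac{1}{m{\left(\frac{1}{65 - 132} \right)}} = \frac{1}{5 + \frac{1}{65 - 132}} = \frac{1}{5 + \frac{1}{-67}} = \frac{1}{5 - \frac{1}{67}} = \frac{1}{\frac{334}{67}} = \frac{67}{334}$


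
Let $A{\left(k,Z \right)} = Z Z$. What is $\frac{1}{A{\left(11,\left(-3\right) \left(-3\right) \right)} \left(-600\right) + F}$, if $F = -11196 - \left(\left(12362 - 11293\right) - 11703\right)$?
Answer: $- \frac{1}{49162} \approx -2.0341 \cdot 10^{-5}$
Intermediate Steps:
$A{\left(k,Z \right)} = Z^{2}$
$F = -562$ ($F = -11196 - \left(1069 - 11703\right) = -11196 - -10634 = -11196 + 10634 = -562$)
$\frac{1}{A{\left(11,\left(-3\right) \left(-3\right) \right)} \left(-600\right) + F} = \frac{1}{\left(\left(-3\right) \left(-3\right)\right)^{2} \left(-600\right) - 562} = \frac{1}{9^{2} \left(-600\right) - 562} = \frac{1}{81 \left(-600\right) - 562} = \frac{1}{-48600 - 562} = \frac{1}{-49162} = - \frac{1}{49162}$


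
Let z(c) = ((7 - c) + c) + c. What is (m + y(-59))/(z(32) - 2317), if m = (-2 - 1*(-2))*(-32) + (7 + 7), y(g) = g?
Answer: 45/2278 ≈ 0.019754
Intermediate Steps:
m = 14 (m = (-2 + 2)*(-32) + 14 = 0*(-32) + 14 = 0 + 14 = 14)
z(c) = 7 + c
(m + y(-59))/(z(32) - 2317) = (14 - 59)/((7 + 32) - 2317) = -45/(39 - 2317) = -45/(-2278) = -45*(-1/2278) = 45/2278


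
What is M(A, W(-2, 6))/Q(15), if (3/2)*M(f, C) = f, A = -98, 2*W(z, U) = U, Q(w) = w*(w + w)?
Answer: -98/675 ≈ -0.14519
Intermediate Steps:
Q(w) = 2*w**2 (Q(w) = w*(2*w) = 2*w**2)
W(z, U) = U/2
M(f, C) = 2*f/3
M(A, W(-2, 6))/Q(15) = ((2/3)*(-98))/((2*15**2)) = -196/(3*(2*225)) = -196/3/450 = -196/3*1/450 = -98/675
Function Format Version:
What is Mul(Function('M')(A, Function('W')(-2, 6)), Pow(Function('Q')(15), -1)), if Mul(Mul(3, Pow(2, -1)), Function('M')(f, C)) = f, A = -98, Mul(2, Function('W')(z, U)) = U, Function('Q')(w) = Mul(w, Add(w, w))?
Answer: Rational(-98, 675) ≈ -0.14519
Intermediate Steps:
Function('Q')(w) = Mul(2, Pow(w, 2)) (Function('Q')(w) = Mul(w, Mul(2, w)) = Mul(2, Pow(w, 2)))
Function('W')(z, U) = Mul(Rational(1, 2), U)
Function('M')(f, C) = Mul(Rational(2, 3), f)
Mul(Function('M')(A, Function('W')(-2, 6)), Pow(Function('Q')(15), -1)) = Mul(Mul(Rational(2, 3), -98), Pow(Mul(2, Pow(15, 2)), -1)) = Mul(Rational(-196, 3), Pow(Mul(2, 225), -1)) = Mul(Rational(-196, 3), Pow(450, -1)) = Mul(Rational(-196, 3), Rational(1, 450)) = Rational(-98, 675)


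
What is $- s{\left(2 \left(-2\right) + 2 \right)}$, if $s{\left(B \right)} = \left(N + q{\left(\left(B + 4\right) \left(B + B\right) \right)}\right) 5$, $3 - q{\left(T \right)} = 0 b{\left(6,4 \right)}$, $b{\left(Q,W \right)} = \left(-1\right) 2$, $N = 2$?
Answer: $-25$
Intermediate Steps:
$b{\left(Q,W \right)} = -2$
$q{\left(T \right)} = 3$ ($q{\left(T \right)} = 3 - 0 \left(-2\right) = 3 - 0 = 3 + 0 = 3$)
$s{\left(B \right)} = 25$ ($s{\left(B \right)} = \left(2 + 3\right) 5 = 5 \cdot 5 = 25$)
$- s{\left(2 \left(-2\right) + 2 \right)} = \left(-1\right) 25 = -25$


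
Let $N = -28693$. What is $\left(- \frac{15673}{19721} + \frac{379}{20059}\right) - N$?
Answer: $\frac{873090121083}{30429503} \approx 28692.0$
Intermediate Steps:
$\left(- \frac{15673}{19721} + \frac{379}{20059}\right) - N = \left(- \frac{15673}{19721} + \frac{379}{20059}\right) - -28693 = \left(\left(-15673\right) \frac{1}{19721} + 379 \cdot \frac{1}{20059}\right) + 28693 = \left(- \frac{15673}{19721} + \frac{379}{20059}\right) + 28693 = - \frac{23608496}{30429503} + 28693 = \frac{873090121083}{30429503}$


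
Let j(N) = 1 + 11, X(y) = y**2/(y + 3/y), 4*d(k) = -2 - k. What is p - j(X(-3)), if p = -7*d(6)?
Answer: 2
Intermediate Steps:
d(k) = -1/2 - k/4 (d(k) = (-2 - k)/4 = -1/2 - k/4)
p = 14 (p = -7*(-1/2 - 1/4*6) = -7*(-1/2 - 3/2) = -7*(-2) = 14)
X(y) = y**2/(y + 3/y)
j(N) = 12
p - j(X(-3)) = 14 - 1*12 = 14 - 12 = 2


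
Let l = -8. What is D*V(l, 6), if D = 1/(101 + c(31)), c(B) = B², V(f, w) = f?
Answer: -4/531 ≈ -0.0075330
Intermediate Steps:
D = 1/1062 (D = 1/(101 + 31²) = 1/(101 + 961) = 1/1062 ≈ 0.00094162)
D*V(l, 6) = (1/1062)*(-8) = -4/531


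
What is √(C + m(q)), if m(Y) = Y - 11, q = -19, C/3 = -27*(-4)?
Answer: 7*√6 ≈ 17.146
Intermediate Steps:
C = 324 (C = 3*(-27*(-4)) = 3*108 = 324)
m(Y) = -11 + Y
√(C + m(q)) = √(324 + (-11 - 19)) = √(324 - 30) = √294 = 7*√6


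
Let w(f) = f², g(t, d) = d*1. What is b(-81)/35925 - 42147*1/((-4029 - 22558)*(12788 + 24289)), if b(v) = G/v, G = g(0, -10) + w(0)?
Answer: 8833484731/191233713775005 ≈ 4.6192e-5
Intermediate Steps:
g(t, d) = d
G = -10 (G = -10 + 0² = -10 + 0 = -10)
b(v) = -10/v
b(-81)/35925 - 42147*1/((-4029 - 22558)*(12788 + 24289)) = -10/(-81)/35925 - 42147*1/((-4029 - 22558)*(12788 + 24289)) = -10*(-1/81)*(1/35925) - 42147/(37077*(-26587)) = (10/81)*(1/35925) - 42147/(-985766199) = 2/581985 - 42147*(-1/985766199) = 2/581985 + 14049/328588733 = 8833484731/191233713775005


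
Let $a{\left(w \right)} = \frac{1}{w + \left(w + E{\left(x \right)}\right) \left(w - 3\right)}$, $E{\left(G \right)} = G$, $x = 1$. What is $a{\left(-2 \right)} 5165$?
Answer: $\frac{5165}{3} \approx 1721.7$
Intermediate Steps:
$a{\left(w \right)} = \frac{1}{w + \left(1 + w\right) \left(-3 + w\right)}$ ($a{\left(w \right)} = \frac{1}{w + \left(w + 1\right) \left(w - 3\right)} = \frac{1}{w + \left(1 + w\right) \left(-3 + w\right)}$)
$a{\left(-2 \right)} 5165 = \frac{1}{-3 + \left(-2\right)^{2} - -2} \cdot 5165 = \frac{1}{-3 + 4 + 2} \cdot 5165 = \frac{1}{3} \cdot 5165 = \frac{5165}{3}$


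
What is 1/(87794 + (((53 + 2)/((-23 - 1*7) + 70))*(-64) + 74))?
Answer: 1/87780 ≈ 1.1392e-5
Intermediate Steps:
1/(87794 + (((53 + 2)/((-23 - 1*7) + 70))*(-64) + 74)) = 1/(87794 + ((55/((-23 - 7) + 70))*(-64) + 74)) = 1/(87794 + ((55/(-30 + 70))*(-64) + 74)) = 1/(87794 + ((55/40)*(-64) + 74)) = 1/(87794 + ((55*(1/40))*(-64) + 74)) = 1/(87794 + ((11/8)*(-64) + 74)) = 1/(87794 + (-88 + 74)) = 1/(87794 - 14) = 1/87780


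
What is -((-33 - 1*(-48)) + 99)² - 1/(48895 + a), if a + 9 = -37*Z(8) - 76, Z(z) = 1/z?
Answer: -5074197236/390443 ≈ -12996.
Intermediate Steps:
a = -717/8 (a = -9 + (-37/8 - 76) = -9 - 645/8 = -717/8 ≈ -89.625)
-((-33 - 1*(-48)) + 99)² - 1/(48895 + a) = -((-33 - 1*(-48)) + 99)² - 1/(48895 - 717/8) = -((-33 + 48) + 99)² - 1/390443/8 = -(15 + 99)² - 1*8/390443 = -1*114² - 8/390443 = -1*12996 - 8/390443 = -12996 - 8/390443 = -5074197236/390443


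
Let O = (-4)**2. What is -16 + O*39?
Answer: 608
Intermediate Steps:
O = 16
-16 + O*39 = -16 + 16*39 = -16 + 624 = 608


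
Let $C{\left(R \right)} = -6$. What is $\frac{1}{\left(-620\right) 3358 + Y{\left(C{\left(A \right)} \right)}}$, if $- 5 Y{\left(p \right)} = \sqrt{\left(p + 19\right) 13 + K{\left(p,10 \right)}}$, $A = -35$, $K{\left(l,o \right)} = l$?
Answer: $- \frac{52049000}{108363936039837} + \frac{5 \sqrt{163}}{108363936039837} \approx -4.8032 \cdot 10^{-7}$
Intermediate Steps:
$Y{\left(p \right)} = - \frac{\sqrt{247 + 14 p}}{5}$ ($Y{\left(p \right)} = - \frac{\sqrt{\left(p + 19\right) 13 + p}}{5} = - \frac{\sqrt{\left(19 + p\right) 13 + p}}{5} = - \frac{\sqrt{\left(247 + 13 p\right) + p}}{5} = - \frac{\sqrt{247 + 14 p}}{5}$)
$\frac{1}{\left(-620\right) 3358 + Y{\left(C{\left(A \right)} \right)}} = \frac{1}{\left(-620\right) 3358 - \frac{\sqrt{247 + 14 \left(-6\right)}}{5}} = \frac{1}{-2081960 - \frac{\sqrt{247 - 84}}{5}} = \frac{1}{-2081960 - \frac{\sqrt{163}}{5}}$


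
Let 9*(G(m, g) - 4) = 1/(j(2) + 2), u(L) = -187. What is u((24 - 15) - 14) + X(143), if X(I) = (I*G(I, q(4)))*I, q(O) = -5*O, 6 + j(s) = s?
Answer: 1448513/18 ≈ 80473.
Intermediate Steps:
j(s) = -6 + s
G(m, g) = 71/18 (G(m, g) = 4 + 1/(9*((-6 + 2) + 2)) = 4 + 1/(9*(-4 + 2)) = 4 + (⅑)/(-2) = 4 + (⅑)*(-½) = 4 - 1/18 = 71/18)
X(I) = 71*I²/18 (X(I) = (I*(71/18))*I = (71*I/18)*I = 71*I²/18)
u((24 - 15) - 14) + X(143) = -187 + (71/18)*143² = -187 + (71/18)*20449 = -187 + 1451879/18 = 1448513/18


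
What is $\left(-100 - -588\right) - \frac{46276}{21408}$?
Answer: $\frac{2600207}{5352} \approx 485.84$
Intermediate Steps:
$\left(-100 - -588\right) - \frac{46276}{21408} = \left(-100 + 588\right) - 46276 \cdot \frac{1}{21408} = 488 - \frac{11569}{5352} = \frac{2600207}{5352}$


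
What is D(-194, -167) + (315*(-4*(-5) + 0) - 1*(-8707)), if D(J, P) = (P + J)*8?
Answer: 12119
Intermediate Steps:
D(J, P) = 8*J + 8*P (D(J, P) = (J + P)*8 = 8*J + 8*P)
D(-194, -167) + (315*(-4*(-5) + 0) - 1*(-8707)) = (8*(-194) + 8*(-167)) + (315*(-4*(-5) + 0) - 1*(-8707)) = (-1552 - 1336) + (315*(20 + 0) + 8707) = -2888 + (315*20 + 8707) = -2888 + (6300 + 8707) = -2888 + 15007 = 12119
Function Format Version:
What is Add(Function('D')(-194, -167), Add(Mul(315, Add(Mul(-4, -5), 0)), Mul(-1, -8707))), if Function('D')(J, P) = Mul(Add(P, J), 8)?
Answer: 12119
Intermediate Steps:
Function('D')(J, P) = Add(Mul(8, J), Mul(8, P)) (Function('D')(J, P) = Mul(Add(J, P), 8) = Add(Mul(8, J), Mul(8, P)))
Add(Function('D')(-194, -167), Add(Mul(315, Add(Mul(-4, -5), 0)), Mul(-1, -8707))) = Add(Add(Mul(8, -194), Mul(8, -167)), Add(Mul(315, Add(Mul(-4, -5), 0)), Mul(-1, -8707))) = Add(Add(-1552, -1336), Add(Mul(315, Add(20, 0)), 8707)) = Add(-2888, Add(Mul(315, 20), 8707)) = Add(-2888, Add(6300, 8707)) = Add(-2888, 15007) = 12119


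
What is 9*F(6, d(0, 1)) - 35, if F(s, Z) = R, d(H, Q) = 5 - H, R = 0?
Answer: -35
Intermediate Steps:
F(s, Z) = 0
9*F(6, d(0, 1)) - 35 = 9*0 - 35 = 0 - 35 = -35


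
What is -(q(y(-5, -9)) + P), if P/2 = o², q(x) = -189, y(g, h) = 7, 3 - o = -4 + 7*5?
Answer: -1379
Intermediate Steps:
o = -28 (o = 3 - (-4 + 7*5) = 3 - (-4 + 35) = 3 - 1*31 = 3 - 31 = -28)
P = 1568 (P = 2*(-28)² = 2*784 = 1568)
-(q(y(-5, -9)) + P) = -(-189 + 1568) = -1*1379 = -1379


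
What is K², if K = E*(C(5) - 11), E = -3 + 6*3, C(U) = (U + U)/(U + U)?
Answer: 22500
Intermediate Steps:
C(U) = 1 (C(U) = (2*U)/((2*U)) = (2*U)*(1/(2*U)) = 1)
E = 15 (E = -3 + 18 = 15)
K = -150 (K = 15*(1 - 11) = 15*(-10) = -150)
K² = (-150)² = 22500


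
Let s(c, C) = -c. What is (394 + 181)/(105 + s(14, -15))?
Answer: 575/91 ≈ 6.3187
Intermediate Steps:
(394 + 181)/(105 + s(14, -15)) = (394 + 181)/(105 - 1*14) = 575/(105 - 14) = 575/91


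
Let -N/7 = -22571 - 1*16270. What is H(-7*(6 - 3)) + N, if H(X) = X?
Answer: 271866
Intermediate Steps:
N = 271887 (N = -7*(-22571 - 1*16270) = -7*(-22571 - 16270) = -7*(-38841) = 271887)
H(-7*(6 - 3)) + N = -7*(6 - 3) + 271887 = -7*3 + 271887 = -21 + 271887 = 271866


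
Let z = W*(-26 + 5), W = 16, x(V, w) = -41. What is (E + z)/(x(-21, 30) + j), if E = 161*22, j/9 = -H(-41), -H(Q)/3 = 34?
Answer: 3206/877 ≈ 3.6556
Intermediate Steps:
H(Q) = -102 (H(Q) = -3*34 = -102)
z = -336 (z = 16*(-26 + 5) = 16*(-21) = -336)
j = 918 (j = 9*(-1*(-102)) = 9*102 = 918)
E = 3542
(E + z)/(x(-21, 30) + j) = (3542 - 336)/(-41 + 918) = 3206/877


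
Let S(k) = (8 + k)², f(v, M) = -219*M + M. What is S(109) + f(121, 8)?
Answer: 11945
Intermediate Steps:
f(v, M) = -218*M
S(109) + f(121, 8) = (8 + 109)² - 218*8 = 117² - 1744 = 13689 - 1744 = 11945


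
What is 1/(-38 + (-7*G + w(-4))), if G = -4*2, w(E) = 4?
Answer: 1/22 ≈ 0.045455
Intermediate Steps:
G = -8
1/(-38 + (-7*G + w(-4))) = 1/(-38 + (-7*(-8) + 4)) = 1/(-38 + (56 + 4)) = 1/(-38 + 60) = 1/22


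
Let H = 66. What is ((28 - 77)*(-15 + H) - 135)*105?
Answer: -276570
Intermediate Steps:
((28 - 77)*(-15 + H) - 135)*105 = ((28 - 77)*(-15 + 66) - 135)*105 = (-49*51 - 135)*105 = (-2499 - 135)*105 = -2634*105 = -276570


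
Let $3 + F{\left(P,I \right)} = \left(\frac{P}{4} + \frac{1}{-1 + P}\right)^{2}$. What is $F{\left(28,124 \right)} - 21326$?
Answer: $- \frac{15512741}{729} \approx -21279.0$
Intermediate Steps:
$F{\left(P,I \right)} = -3 + \left(\frac{1}{-1 + P} + \frac{P}{4}\right)^{2}$ ($F{\left(P,I \right)} = -3 + \left(\frac{P}{4} + \frac{1}{-1 + P}\right)^{2} = -3 + \left(\frac{1}{-1 + P} + \frac{P}{4}\right)^{2}$)
$F{\left(28,124 \right)} - 21326 = \left(-3 + \frac{\left(4 + 28^{2} - 28\right)^{2}}{16 \left(-1 + 28\right)^{2}}\right) - 21326 = \left(-3 + \frac{\left(4 + 784 - 28\right)^{2}}{16 \cdot 729}\right) - 21326 = \left(-3 + \frac{1}{16} \cdot \frac{1}{729} \cdot 760^{2}\right) - 21326 = \left(-3 + \frac{1}{16} \cdot \frac{1}{729} \cdot 577600\right) - 21326 = \left(-3 + \frac{36100}{729}\right) - 21326 = \frac{33913}{729} - 21326 = - \frac{15512741}{729}$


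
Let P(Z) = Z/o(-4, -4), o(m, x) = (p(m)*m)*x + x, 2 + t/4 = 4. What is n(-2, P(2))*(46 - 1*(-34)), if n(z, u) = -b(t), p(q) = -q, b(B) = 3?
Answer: -240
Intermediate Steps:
t = 8 (t = -8 + 4*4 = -8 + 16 = 8)
o(m, x) = x - x*m² (o(m, x) = ((-m)*m)*x + x = (-m²)*x + x = -x*m² + x = x - x*m²)
P(Z) = Z/60 (P(Z) = Z/((-4*(1 - 1*(-4)²))) = Z/((-4*(1 - 1*16))) = Z/((-4*(1 - 16))) = Z/((-4*(-15))) = Z/60)
n(z, u) = -3 (n(z, u) = -1*3 = -3)
n(-2, P(2))*(46 - 1*(-34)) = -3*(46 - 1*(-34)) = -3*(46 + 34) = -3*80 = -240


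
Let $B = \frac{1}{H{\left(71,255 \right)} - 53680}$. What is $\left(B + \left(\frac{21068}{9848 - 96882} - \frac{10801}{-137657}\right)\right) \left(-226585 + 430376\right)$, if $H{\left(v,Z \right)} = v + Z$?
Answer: $- \frac{1522483839018622039}{45658978717118} \approx -33345.0$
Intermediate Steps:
$H{\left(v,Z \right)} = Z + v$
$B = - \frac{1}{53354}$ ($B = \frac{1}{\left(255 + 71\right) - 53680} = \frac{1}{326 - 53680} = \frac{1}{-53354} = - \frac{1}{53354} \approx -1.8743 \cdot 10^{-5}$)
$\left(B + \left(\frac{21068}{9848 - 96882} - \frac{10801}{-137657}\right)\right) \left(-226585 + 430376\right) = \left(- \frac{1}{53354} + \left(\frac{21068}{9848 - 96882} - \frac{10801}{-137657}\right)\right) \left(-226585 + 430376\right) = \left(- \frac{1}{53354} + \left(\frac{21068}{9848 - 96882} - - \frac{10801}{137657}\right)\right) 203791 = \left(- \frac{1}{53354} + \left(\frac{21068}{-87034} + \frac{10801}{137657}\right)\right) 203791 = \left(- \frac{1}{53354} + \left(21068 \left(- \frac{1}{87034}\right) + \frac{10801}{137657}\right)\right) 203791 = \left(- \frac{1}{53354} + \left(- \frac{10534}{43517} + \frac{10801}{137657}\right)\right) 203791 = \left(- \frac{1}{53354} - \frac{980051721}{5990419669}\right) 203791 = \left(- \frac{52295669941903}{319612851019826}\right) 203791 = - \frac{1522483839018622039}{45658978717118}$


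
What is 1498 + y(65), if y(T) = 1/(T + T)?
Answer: 194741/130 ≈ 1498.0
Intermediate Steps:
y(T) = 1/(2*T)
1498 + y(65) = 1498 + (½)/65 = 1498 + (½)*(1/65) = 1498 + 1/130 = 194741/130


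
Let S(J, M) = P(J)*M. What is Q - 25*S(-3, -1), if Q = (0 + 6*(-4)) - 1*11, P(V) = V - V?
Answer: -35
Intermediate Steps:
P(V) = 0
Q = -35 (Q = (0 - 24) - 11 = -24 - 11 = -35)
S(J, M) = 0 (S(J, M) = 0*M = 0)
Q - 25*S(-3, -1) = -35 - 25*0 = -35 + 0 = -35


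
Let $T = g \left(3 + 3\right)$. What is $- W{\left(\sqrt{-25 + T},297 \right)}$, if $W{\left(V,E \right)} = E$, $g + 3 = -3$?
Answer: $-297$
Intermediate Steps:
$g = -6$ ($g = -3 - 3 = -6$)
$T = -36$ ($T = - 6 \left(3 + 3\right) = \left(-6\right) 6 = -36$)
$- W{\left(\sqrt{-25 + T},297 \right)} = \left(-1\right) 297 = -297$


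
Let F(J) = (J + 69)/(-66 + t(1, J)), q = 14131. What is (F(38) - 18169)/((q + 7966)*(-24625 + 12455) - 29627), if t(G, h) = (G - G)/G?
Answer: 1199261/17750707722 ≈ 6.7561e-5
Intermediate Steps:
t(G, h) = 0 (t(G, h) = 0/G = 0)
F(J) = -23/22 - J/66 (F(J) = (J + 69)/(-66 + 0) = (69 + J)/(-66) = (69 + J)*(-1/66) = -23/22 - J/66)
(F(38) - 18169)/((q + 7966)*(-24625 + 12455) - 29627) = ((-23/22 - 1/66*38) - 18169)/((14131 + 7966)*(-24625 + 12455) - 29627) = ((-23/22 - 19/33) - 18169)/(22097*(-12170) - 29627) = (-107/66 - 18169)/(-268920490 - 29627) = -1199261/66/(-268950117) = -1199261/66*(-1/268950117) = 1199261/17750707722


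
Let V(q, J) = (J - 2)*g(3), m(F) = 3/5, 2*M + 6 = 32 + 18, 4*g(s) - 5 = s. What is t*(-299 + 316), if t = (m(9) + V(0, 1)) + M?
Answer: 1751/5 ≈ 350.20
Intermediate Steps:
g(s) = 5/4 + s/4
M = 22 (M = -3 + (32 + 18)/2 = -3 + (½)*50 = -3 + 25 = 22)
m(F) = ⅗ (m(F) = 3*(⅕) = ⅗)
V(q, J) = -4 + 2*J (V(q, J) = (J - 2)*(5/4 + (¼)*3) = (-2 + J)*(5/4 + ¾) = (-2 + J)*2 = -4 + 2*J)
t = 103/5 (t = (⅗ + (-4 + 2*1)) + 22 = (⅗ + (-4 + 2)) + 22 = (⅗ - 2) + 22 = -7/5 + 22 = 103/5 ≈ 20.600)
t*(-299 + 316) = 103*(-299 + 316)/5 = (103/5)*17 = 1751/5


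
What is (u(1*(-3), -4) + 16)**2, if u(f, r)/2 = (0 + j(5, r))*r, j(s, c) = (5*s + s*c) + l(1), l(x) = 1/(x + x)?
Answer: 784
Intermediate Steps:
l(x) = 1/(2*x)
j(s, c) = 1/2 + 5*s + c*s (j(s, c) = (5*s + s*c) + (1/2)/1 = (5*s + c*s) + (1/2)*1 = (5*s + c*s) + 1/2 = 1/2 + 5*s + c*s)
u(f, r) = 2*r*(51/2 + 5*r) (u(f, r) = 2*((0 + (1/2 + 5*5 + r*5))*r) = 2*((0 + (1/2 + 25 + 5*r))*r) = 2*((0 + (51/2 + 5*r))*r) = 2*((51/2 + 5*r)*r) = 2*(r*(51/2 + 5*r)) = 2*r*(51/2 + 5*r))
(u(1*(-3), -4) + 16)**2 = (-4*(51 + 10*(-4)) + 16)**2 = (-4*(51 - 40) + 16)**2 = (-4*11 + 16)**2 = (-44 + 16)**2 = (-28)**2 = 784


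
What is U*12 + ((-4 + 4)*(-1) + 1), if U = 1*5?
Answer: 61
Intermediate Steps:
U = 5
U*12 + ((-4 + 4)*(-1) + 1) = 5*12 + ((-4 + 4)*(-1) + 1) = 60 + (0*(-1) + 1) = 60 + (0 + 1) = 60 + 1 = 61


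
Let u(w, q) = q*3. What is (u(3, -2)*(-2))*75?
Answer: 900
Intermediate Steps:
u(w, q) = 3*q
(u(3, -2)*(-2))*75 = ((3*(-2))*(-2))*75 = -6*(-2)*75 = 12*75 = 900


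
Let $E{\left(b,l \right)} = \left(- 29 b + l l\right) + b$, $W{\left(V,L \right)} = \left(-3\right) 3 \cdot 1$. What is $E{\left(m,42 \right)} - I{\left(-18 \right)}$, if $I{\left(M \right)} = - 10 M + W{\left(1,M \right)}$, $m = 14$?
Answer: $1201$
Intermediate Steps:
$W{\left(V,L \right)} = -9$ ($W{\left(V,L \right)} = \left(-9\right) 1 = -9$)
$E{\left(b,l \right)} = l^{2} - 28 b$ ($E{\left(b,l \right)} = \left(- 29 b + l^{2}\right) + b = \left(l^{2} - 29 b\right) + b = l^{2} - 28 b$)
$I{\left(M \right)} = -9 - 10 M$ ($I{\left(M \right)} = - 10 M - 9 = -9 - 10 M$)
$E{\left(m,42 \right)} - I{\left(-18 \right)} = \left(42^{2} - 392\right) - \left(-9 - -180\right) = \left(1764 - 392\right) - \left(-9 + 180\right) = 1372 - 171 = 1201$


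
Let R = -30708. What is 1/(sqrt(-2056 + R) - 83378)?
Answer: -41689/3475961824 - I*sqrt(8191)/3475961824 ≈ -1.1994e-5 - 2.6037e-8*I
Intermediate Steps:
1/(sqrt(-2056 + R) - 83378) = 1/(sqrt(-2056 - 30708) - 83378) = 1/(sqrt(-32764) - 83378) = 1/(2*I*sqrt(8191) - 83378) = 1/(-83378 + 2*I*sqrt(8191))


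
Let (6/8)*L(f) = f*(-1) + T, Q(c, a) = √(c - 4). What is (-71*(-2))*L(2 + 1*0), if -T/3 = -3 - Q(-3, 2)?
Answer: 3976/3 + 568*I*√7 ≈ 1325.3 + 1502.8*I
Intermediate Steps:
Q(c, a) = √(-4 + c)
T = 9 + 3*I*√7 (T = -3*(-3 - √(-4 - 3)) = -3*(-3 - √(-7)) = -3*(-3 - I*√7) = 9 + 3*I*√7 ≈ 9.0 + 7.9373*I)
L(f) = 12 - 4*f/3 + 4*I*√7 (L(f) = 4*(f*(-1) + (9 + 3*I*√7))/3 = 4*(-f + (9 + 3*I*√7))/3 = 4*(9 - f + 3*I*√7)/3 = 12 - 4*f/3 + 4*I*√7)
(-71*(-2))*L(2 + 1*0) = (-71*(-2))*(12 - 4*(2 + 1*0)/3 + 4*I*√7) = 142*(12 - 4*(2 + 0)/3 + 4*I*√7) = 142*(12 - 4/3*2 + 4*I*√7) = 142*(12 - 8/3 + 4*I*√7) = 142*(28/3 + 4*I*√7) = 3976/3 + 568*I*√7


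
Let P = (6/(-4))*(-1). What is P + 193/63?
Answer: 575/126 ≈ 4.5635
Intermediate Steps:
P = 3/2 (P = (6*(-1/4))*(-1) = -3/2*(-1) = 3/2 ≈ 1.5000)
P + 193/63 = 3/2 + 193/63 = 575/126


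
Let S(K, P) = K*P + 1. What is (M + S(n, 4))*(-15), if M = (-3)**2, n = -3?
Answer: 30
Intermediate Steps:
M = 9
S(K, P) = 1 + K*P
(M + S(n, 4))*(-15) = (9 + (1 - 3*4))*(-15) = (9 + (1 - 12))*(-15) = (9 - 11)*(-15) = -2*(-15) = 30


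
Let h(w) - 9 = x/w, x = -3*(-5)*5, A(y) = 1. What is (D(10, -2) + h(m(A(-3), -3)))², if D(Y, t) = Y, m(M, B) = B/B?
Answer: 8836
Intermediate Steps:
m(M, B) = 1
x = 75 (x = 15*5 = 75)
h(w) = 9 + 75/w
(D(10, -2) + h(m(A(-3), -3)))² = (10 + (9 + 75/1))² = (10 + (9 + 75*1))² = (10 + (9 + 75))² = (10 + 84)² = 94² = 8836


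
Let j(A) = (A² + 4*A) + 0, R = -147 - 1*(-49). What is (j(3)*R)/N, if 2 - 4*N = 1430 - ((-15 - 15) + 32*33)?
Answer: 1372/67 ≈ 20.478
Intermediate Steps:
R = -98 (R = -147 + 49 = -98)
j(A) = A² + 4*A
N = -201/2 (N = ½ - (1430 - ((-15 - 15) + 32*33))/4 = ½ - (1430 - (-30 + 1056))/4 = ½ - (1430 - 1*1026)/4 = ½ - (1430 - 1026)/4 = ½ - ¼*404 = ½ - 101 = -201/2 ≈ -100.50)
(j(3)*R)/N = ((3*(4 + 3))*(-98))/(-201/2) = ((3*7)*(-98))*(-2/201) = (21*(-98))*(-2/201) = -2058*(-2/201) = 1372/67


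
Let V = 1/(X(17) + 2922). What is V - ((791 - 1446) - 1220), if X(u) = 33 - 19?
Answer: 5505001/2936 ≈ 1875.0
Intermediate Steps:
X(u) = 14
V = 1/2936 (V = 1/(14 + 2922) = 1/2936 ≈ 0.00034060)
V - ((791 - 1446) - 1220) = 1/2936 - ((791 - 1446) - 1220) = 1/2936 - (-655 - 1220) = 1/2936 - 1*(-1875) = 1/2936 + 1875 = 5505001/2936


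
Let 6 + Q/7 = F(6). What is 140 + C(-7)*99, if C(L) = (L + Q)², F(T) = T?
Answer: 4991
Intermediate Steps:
Q = 0 (Q = -42 + 7*6 = -42 + 42 = 0)
C(L) = L² (C(L) = (L + 0)² = L²)
140 + C(-7)*99 = 140 + (-7)²*99 = 140 + 49*99 = 140 + 4851 = 4991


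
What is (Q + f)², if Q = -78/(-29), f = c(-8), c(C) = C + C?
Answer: 148996/841 ≈ 177.17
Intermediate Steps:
c(C) = 2*C
f = -16 (f = 2*(-8) = -16)
Q = 78/29 (Q = -78*(-1/29) = 78/29 ≈ 2.6897)
(Q + f)² = (78/29 - 16)² = (-386/29)² = 148996/841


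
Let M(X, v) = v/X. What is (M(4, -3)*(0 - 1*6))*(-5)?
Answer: -45/2 ≈ -22.500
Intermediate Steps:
(M(4, -3)*(0 - 1*6))*(-5) = ((-3/4)*(0 - 1*6))*(-5) = ((-3*¼)*(0 - 6))*(-5) = -¾*(-6)*(-5) = (9/2)*(-5) = -45/2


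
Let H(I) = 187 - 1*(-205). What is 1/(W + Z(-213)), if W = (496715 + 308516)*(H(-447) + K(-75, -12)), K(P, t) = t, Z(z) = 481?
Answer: 1/305988261 ≈ 3.2681e-9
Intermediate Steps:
H(I) = 392 (H(I) = 187 + 205 = 392)
W = 305987780 (W = (496715 + 308516)*(392 - 12) = 805231*380 = 305987780)
1/(W + Z(-213)) = 1/(305987780 + 481) = 1/305988261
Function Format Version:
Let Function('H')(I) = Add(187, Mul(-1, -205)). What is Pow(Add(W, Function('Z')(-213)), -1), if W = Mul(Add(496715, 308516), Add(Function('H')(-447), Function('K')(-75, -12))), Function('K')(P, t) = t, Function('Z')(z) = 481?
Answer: Rational(1, 305988261) ≈ 3.2681e-9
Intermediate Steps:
Function('H')(I) = 392 (Function('H')(I) = Add(187, 205) = 392)
W = 305987780 (W = Mul(Add(496715, 308516), Add(392, -12)) = Mul(805231, 380) = 305987780)
Pow(Add(W, Function('Z')(-213)), -1) = Pow(Add(305987780, 481), -1) = Pow(305988261, -1) = Rational(1, 305988261)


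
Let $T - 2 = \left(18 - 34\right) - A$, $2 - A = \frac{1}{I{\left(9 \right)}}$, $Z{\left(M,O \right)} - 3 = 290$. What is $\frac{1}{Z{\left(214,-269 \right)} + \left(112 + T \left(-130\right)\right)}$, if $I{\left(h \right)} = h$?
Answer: $\frac{9}{22235} \approx 0.00040477$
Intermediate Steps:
$Z{\left(M,O \right)} = 293$ ($Z{\left(M,O \right)} = 3 + 290 = 293$)
$A = \frac{17}{9}$ ($A = 2 - \frac{1}{9} = \frac{17}{9} \approx 1.8889$)
$T = - \frac{143}{9}$ ($T = 2 + \left(\left(18 - 34\right) - \frac{17}{9}\right) = 2 - \frac{161}{9} = - \frac{143}{9} \approx -15.889$)
$\frac{1}{Z{\left(214,-269 \right)} + \left(112 + T \left(-130\right)\right)} = \frac{1}{293 + \left(112 - - \frac{18590}{9}\right)} = \frac{1}{293 + \left(112 + \frac{18590}{9}\right)} = \frac{1}{293 + \frac{19598}{9}} = \frac{1}{\frac{22235}{9}} = \frac{9}{22235}$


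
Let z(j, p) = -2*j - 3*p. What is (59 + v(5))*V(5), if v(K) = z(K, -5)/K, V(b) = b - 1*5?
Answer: 0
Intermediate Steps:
V(b) = -5 + b (V(b) = b - 5 = -5 + b)
z(j, p) = -3*p - 2*j
v(K) = (15 - 2*K)/K (v(K) = (-3*(-5) - 2*K)/K = (15 - 2*K)/K)
(59 + v(5))*V(5) = (59 + (-2 + 15/5))*(-5 + 5) = (59 + (-2 + 15*(⅕)))*0 = (59 + (-2 + 3))*0 = (59 + 1)*0 = 60*0 = 0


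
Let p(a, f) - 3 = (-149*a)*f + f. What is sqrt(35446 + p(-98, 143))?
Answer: sqrt(2123678) ≈ 1457.3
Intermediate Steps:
p(a, f) = 3 + f - 149*a*f (p(a, f) = 3 + ((-149*a)*f + f) = 3 + (-149*a*f + f) = 3 + (f - 149*a*f) = 3 + f - 149*a*f)
sqrt(35446 + p(-98, 143)) = sqrt(35446 + (3 + 143 - 149*(-98)*143)) = sqrt(35446 + (3 + 143 + 2088086)) = sqrt(35446 + 2088232) = sqrt(2123678)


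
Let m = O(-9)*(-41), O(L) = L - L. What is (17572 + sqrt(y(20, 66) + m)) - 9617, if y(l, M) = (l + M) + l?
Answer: 7955 + sqrt(106) ≈ 7965.3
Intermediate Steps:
y(l, M) = M + 2*l (y(l, M) = (M + l) + l = M + 2*l)
O(L) = 0
m = 0 (m = 0*(-41) = 0)
(17572 + sqrt(y(20, 66) + m)) - 9617 = (17572 + sqrt((66 + 2*20) + 0)) - 9617 = (17572 + sqrt((66 + 40) + 0)) - 9617 = (17572 + sqrt(106 + 0)) - 9617 = (17572 + sqrt(106)) - 9617 = 7955 + sqrt(106)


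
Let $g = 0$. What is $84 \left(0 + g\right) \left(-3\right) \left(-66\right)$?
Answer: $0$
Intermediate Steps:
$84 \left(0 + g\right) \left(-3\right) \left(-66\right) = 84 \left(0 + 0\right) \left(-3\right) \left(-66\right) = 84 \cdot 0 \left(-3\right) \left(-66\right) = 84 \cdot 0 \left(-66\right) = 0 \left(-66\right) = 0$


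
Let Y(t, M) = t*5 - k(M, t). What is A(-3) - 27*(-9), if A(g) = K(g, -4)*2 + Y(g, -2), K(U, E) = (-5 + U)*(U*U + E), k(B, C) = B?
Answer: 150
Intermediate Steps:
Y(t, M) = -M + 5*t (Y(t, M) = t*5 - M = 5*t - M = -M + 5*t)
K(U, E) = (-5 + U)*(E + U²) (K(U, E) = (-5 + U)*(U² + E) = (-5 + U)*(E + U²))
A(g) = 42 - 10*g² - 3*g + 2*g³ (A(g) = (g³ - 5*(-4) - 5*g² - 4*g)*2 + (-1*(-2) + 5*g) = (g³ + 20 - 5*g² - 4*g)*2 + (2 + 5*g) = (20 + g³ - 5*g² - 4*g)*2 + (2 + 5*g) = (40 - 10*g² - 8*g + 2*g³) + (2 + 5*g) = 42 - 10*g² - 3*g + 2*g³)
A(-3) - 27*(-9) = (42 - 10*(-3)² - 3*(-3) + 2*(-3)³) - 27*(-9) = (42 - 10*9 + 9 + 2*(-27)) + 243 = (42 - 90 + 9 - 54) + 243 = -93 + 243 = 150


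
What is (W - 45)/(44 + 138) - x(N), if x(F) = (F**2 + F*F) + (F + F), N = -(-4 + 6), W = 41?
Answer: -366/91 ≈ -4.0220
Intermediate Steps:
N = -2 (N = -1*2 = -2)
x(F) = 2*F + 2*F**2 (x(F) = (F**2 + F**2) + 2*F = 2*F**2 + 2*F = 2*F + 2*F**2)
(W - 45)/(44 + 138) - x(N) = (41 - 45)/(44 + 138) - 2*(-2)*(1 - 2) = -4/182 - 2*(-2)*(-1) = -4*1/182 - 1*4 = -2/91 - 4 = -366/91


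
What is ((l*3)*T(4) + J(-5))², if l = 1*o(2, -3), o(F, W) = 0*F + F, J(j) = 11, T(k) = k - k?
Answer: 121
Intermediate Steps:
T(k) = 0
o(F, W) = F (o(F, W) = 0 + F = F)
l = 2 (l = 1*2 = 2)
((l*3)*T(4) + J(-5))² = ((2*3)*0 + 11)² = (6*0 + 11)² = (0 + 11)² = 11² = 121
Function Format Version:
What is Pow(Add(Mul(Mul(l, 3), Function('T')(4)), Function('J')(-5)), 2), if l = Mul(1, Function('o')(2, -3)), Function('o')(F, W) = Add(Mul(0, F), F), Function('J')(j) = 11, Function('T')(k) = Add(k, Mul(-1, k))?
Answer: 121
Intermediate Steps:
Function('T')(k) = 0
Function('o')(F, W) = F (Function('o')(F, W) = Add(0, F) = F)
l = 2 (l = Mul(1, 2) = 2)
Pow(Add(Mul(Mul(l, 3), Function('T')(4)), Function('J')(-5)), 2) = Pow(Add(Mul(Mul(2, 3), 0), 11), 2) = Pow(Add(Mul(6, 0), 11), 2) = Pow(Add(0, 11), 2) = Pow(11, 2) = 121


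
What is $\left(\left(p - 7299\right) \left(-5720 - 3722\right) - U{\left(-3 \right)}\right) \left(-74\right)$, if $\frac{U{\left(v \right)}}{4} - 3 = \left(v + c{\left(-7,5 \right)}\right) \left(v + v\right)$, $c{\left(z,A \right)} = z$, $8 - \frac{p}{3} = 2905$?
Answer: $-11172322272$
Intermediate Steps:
$p = -8691$ ($p = 24 - 8715 = -8691$)
$U{\left(v \right)} = 12 + 8 v \left(-7 + v\right)$ ($U{\left(v \right)} = 12 + 4 \left(v - 7\right) \left(v + v\right) = 12 + 4 \left(-7 + v\right) 2 v = 12 + 4 \cdot 2 v \left(-7 + v\right) = 12 + 8 v \left(-7 + v\right)$)
$\left(\left(p - 7299\right) \left(-5720 - 3722\right) - U{\left(-3 \right)}\right) \left(-74\right) = \left(\left(-8691 - 7299\right) \left(-5720 - 3722\right) - \left(12 - -168 + 8 \left(-3\right)^{2}\right)\right) \left(-74\right) = \left(\left(-15990\right) \left(-9442\right) - \left(12 + 168 + 8 \cdot 9\right)\right) \left(-74\right) = \left(150977580 - \left(12 + 168 + 72\right)\right) \left(-74\right) = \left(150977580 - 252\right) \left(-74\right) = 150977328 \left(-74\right) = -11172322272$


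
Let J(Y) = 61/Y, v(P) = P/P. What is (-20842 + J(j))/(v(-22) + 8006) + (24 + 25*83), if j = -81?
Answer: 1359653870/648567 ≈ 2096.4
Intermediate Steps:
v(P) = 1
(-20842 + J(j))/(v(-22) + 8006) + (24 + 25*83) = (-20842 + 61/(-81))/(1 + 8006) + (24 + 25*83) = (-20842 + 61*(-1/81))/8007 + (24 + 2075) = (-20842 - 61/81)*(1/8007) + 2099 = -1688263/81*1/8007 + 2099 = -1688263/648567 + 2099 = 1359653870/648567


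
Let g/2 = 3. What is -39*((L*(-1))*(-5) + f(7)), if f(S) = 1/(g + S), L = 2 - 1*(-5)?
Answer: -1368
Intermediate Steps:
L = 7 (L = 2 + 5 = 7)
g = 6 (g = 2*3 = 6)
f(S) = 1/(6 + S)
-39*((L*(-1))*(-5) + f(7)) = -39*((7*(-1))*(-5) + 1/(6 + 7)) = -39*(-7*(-5) + 1/13) = -39*(35 + 1/13) = -39*456/13 = -1368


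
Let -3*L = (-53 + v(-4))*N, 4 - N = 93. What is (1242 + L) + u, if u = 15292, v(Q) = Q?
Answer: 14843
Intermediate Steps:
N = -89 (N = 4 - 1*93 = 4 - 93 = -89)
L = -1691 (L = -(-53 - 4)*(-89)/3 = -(-19)*(-89) = -1/3*5073 = -1691)
(1242 + L) + u = (1242 - 1691) + 15292 = -449 + 15292 = 14843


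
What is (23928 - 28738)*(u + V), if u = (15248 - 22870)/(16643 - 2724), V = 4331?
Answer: -289925477270/13919 ≈ -2.0829e+7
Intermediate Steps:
u = -7622/13919 ≈ -0.54760
(23928 - 28738)*(u + V) = (23928 - 28738)*(-7622/13919 + 4331) = -4810*60275567/13919 = -289925477270/13919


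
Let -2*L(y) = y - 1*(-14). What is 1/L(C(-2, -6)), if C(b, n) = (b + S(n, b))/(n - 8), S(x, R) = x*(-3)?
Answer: -7/45 ≈ -0.15556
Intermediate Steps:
S(x, R) = -3*x
C(b, n) = (b - 3*n)/(-8 + n) (C(b, n) = (b - 3*n)/(n - 8) = (b - 3*n)/(-8 + n))
L(y) = -7 - y/2 (L(y) = -(y - 1*(-14))/2 = -(y + 14)/2 = -(14 + y)/2 = -7 - y/2)
1/L(C(-2, -6)) = 1/(-7 - (-2 - 3*(-6))/(2*(-8 - 6))) = 1/(-7 - (-2 + 18)/(2*(-14))) = 1/(-7 - (-1)*16/28) = 1/(-7 - ½*(-8/7)) = 1/(-7 + 4/7) = 1/(-45/7) = -7/45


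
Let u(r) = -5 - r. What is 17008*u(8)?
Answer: -221104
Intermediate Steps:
17008*u(8) = 17008*(-5 - 1*8) = 17008*(-5 - 8) = 17008*(-13) = -221104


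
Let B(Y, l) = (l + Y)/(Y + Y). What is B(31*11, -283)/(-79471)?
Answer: -29/27099611 ≈ -1.0701e-6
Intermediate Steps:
B(Y, l) = (Y + l)/(2*Y) (B(Y, l) = (Y + l)/((2*Y)) = (Y + l)*(1/(2*Y)) = (Y + l)/(2*Y))
B(31*11, -283)/(-79471) = ((31*11 - 283)/(2*((31*11))))/(-79471) = ((½)*(341 - 283)/341)*(-1/79471) = ((½)*(1/341)*58)*(-1/79471) = (29/341)*(-1/79471) = -29/27099611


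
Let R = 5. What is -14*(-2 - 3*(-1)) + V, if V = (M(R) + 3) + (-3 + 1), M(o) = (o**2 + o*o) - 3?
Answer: 34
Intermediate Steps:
M(o) = -3 + 2*o**2 (M(o) = (o**2 + o**2) - 3 = 2*o**2 - 3 = -3 + 2*o**2)
V = 48 (V = ((-3 + 2*5**2) + 3) + (-3 + 1) = ((-3 + 2*25) + 3) - 2 = ((-3 + 50) + 3) - 2 = (47 + 3) - 2 = 50 - 2 = 48)
-14*(-2 - 3*(-1)) + V = -14*(-2 - 3*(-1)) + 48 = -14*(-2 + 3) + 48 = -14*1 + 48 = -14 + 48 = 34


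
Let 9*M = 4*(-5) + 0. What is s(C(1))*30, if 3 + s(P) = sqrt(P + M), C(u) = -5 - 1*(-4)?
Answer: -90 + 10*I*sqrt(29) ≈ -90.0 + 53.852*I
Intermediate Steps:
C(u) = -1 (C(u) = -5 + 4 = -1)
M = -20/9 (M = (4*(-5) + 0)/9 = (-20 + 0)/9 = (1/9)*(-20) = -20/9 ≈ -2.2222)
s(P) = -3 + sqrt(-20/9 + P) (s(P) = -3 + sqrt(P - 20/9) = -3 + sqrt(-20/9 + P))
s(C(1))*30 = (-3 + sqrt(-20 + 9*(-1))/3)*30 = (-3 + sqrt(-20 - 9)/3)*30 = (-3 + sqrt(-29)/3)*30 = (-3 + (I*sqrt(29))/3)*30 = (-3 + I*sqrt(29)/3)*30 = -90 + 10*I*sqrt(29)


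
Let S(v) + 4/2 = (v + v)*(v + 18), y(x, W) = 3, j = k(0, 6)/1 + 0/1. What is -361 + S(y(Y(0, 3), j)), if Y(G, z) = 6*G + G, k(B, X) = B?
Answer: -237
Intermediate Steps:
Y(G, z) = 7*G
j = 0 (j = 0/1 + 0/1 = 0*1 + 0*1 = 0 + 0 = 0)
S(v) = -2 + 2*v*(18 + v) (S(v) = -2 + (v + v)*(v + 18) = -2 + (2*v)*(18 + v) = -2 + 2*v*(18 + v))
-361 + S(y(Y(0, 3), j)) = -361 + (-2 + 2*3² + 36*3) = -361 + (-2 + 2*9 + 108) = -361 + (-2 + 18 + 108) = -361 + 124 = -237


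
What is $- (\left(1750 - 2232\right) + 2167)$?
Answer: $-1685$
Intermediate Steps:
$- (\left(1750 - 2232\right) + 2167) = - (-482 + 2167) = \left(-1\right) 1685 = -1685$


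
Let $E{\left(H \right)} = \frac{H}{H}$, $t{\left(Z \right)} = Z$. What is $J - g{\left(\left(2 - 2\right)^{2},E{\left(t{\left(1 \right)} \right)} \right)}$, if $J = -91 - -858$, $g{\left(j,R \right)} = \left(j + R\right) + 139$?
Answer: $627$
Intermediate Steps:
$E{\left(H \right)} = 1$
$g{\left(j,R \right)} = 139 + R + j$ ($g{\left(j,R \right)} = \left(R + j\right) + 139 = 139 + R + j$)
$J = 767$ ($J = -91 + 858 = 767$)
$J - g{\left(\left(2 - 2\right)^{2},E{\left(t{\left(1 \right)} \right)} \right)} = 767 - \left(139 + 1 + \left(2 - 2\right)^{2}\right) = 767 - \left(139 + 1 + 0^{2}\right) = 767 - \left(139 + 1 + 0\right) = 767 - 140 = 627$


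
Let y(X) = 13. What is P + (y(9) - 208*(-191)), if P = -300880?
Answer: -261139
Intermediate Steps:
P + (y(9) - 208*(-191)) = -300880 + (13 - 208*(-191)) = -300880 + (13 + 39728) = -300880 + 39741 = -261139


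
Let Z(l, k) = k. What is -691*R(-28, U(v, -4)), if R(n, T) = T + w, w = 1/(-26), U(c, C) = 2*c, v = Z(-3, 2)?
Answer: -71173/26 ≈ -2737.4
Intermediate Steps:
v = 2
w = -1/26 ≈ -0.038462
R(n, T) = -1/26 + T (R(n, T) = T - 1/26 = -1/26 + T)
-691*R(-28, U(v, -4)) = -691*(-1/26 + 2*2) = -691*(-1/26 + 4) = -691*103/26 = -71173/26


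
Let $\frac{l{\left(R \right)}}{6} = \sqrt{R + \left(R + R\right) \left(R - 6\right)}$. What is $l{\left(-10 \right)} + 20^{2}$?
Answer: $400 + 6 \sqrt{310} \approx 505.64$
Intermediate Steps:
$l{\left(R \right)} = 6 \sqrt{R + 2 R \left(-6 + R\right)}$ ($l{\left(R \right)} = 6 \sqrt{R + \left(R + R\right) \left(R - 6\right)} = 6 \sqrt{R + 2 R \left(-6 + R\right)}$)
$l{\left(-10 \right)} + 20^{2} = 6 \sqrt{- 10 \left(-11 + 2 \left(-10\right)\right)} + 20^{2} = 6 \sqrt{- 10 \left(-11 - 20\right)} + 400 = 6 \sqrt{\left(-10\right) \left(-31\right)} + 400 = 6 \sqrt{310} + 400 = 400 + 6 \sqrt{310}$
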